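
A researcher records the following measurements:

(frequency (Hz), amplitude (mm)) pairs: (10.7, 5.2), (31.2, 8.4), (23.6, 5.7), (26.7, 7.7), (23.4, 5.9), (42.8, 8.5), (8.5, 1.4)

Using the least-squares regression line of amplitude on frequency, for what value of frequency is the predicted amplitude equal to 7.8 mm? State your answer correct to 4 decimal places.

33.1022

n = 7, Σx = 166.9, Σy = 42.8, Σxy = 1171.59, Σx² = 4809.43
Sxx = Σx² − (Σx)²/n = 4809.43 − 3979.372857 = 830.057143
Sxy = Σxy − (Σx)(Σy)/n = 1171.59 − 1020.474286 = 151.115714
b = Sxy/Sxx = 151.115714/830.057143 = 0.182055
a = ȳ − b·x̄ = 6.114286 − 0.182055·23.842857 = 1.773584
Set a + b·x = 7.8: x = (7.8 − 1.773584) / 0.182055 = 33.102246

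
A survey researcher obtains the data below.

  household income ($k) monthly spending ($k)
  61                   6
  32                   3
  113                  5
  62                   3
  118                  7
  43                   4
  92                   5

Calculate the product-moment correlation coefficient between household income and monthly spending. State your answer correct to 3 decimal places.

0.710

n = 7, Σx = 521, Σy = 33, Σxy = 2671, Σx² = 45595, Σy² = 169
Sxx = Σx² − (Σx)²/n = 45595 − 38777.285714 = 6817.714286
Sxy = Σxy − (Σx)(Σy)/n = 2671 − 2456.142857 = 214.857143
Syy = Σy² − (Σy)²/n = 169 − 155.571429 = 13.428571
r = Sxy/√(Sxx·Syy) = 214.857143/√(91552.163265) = 214.857143/302.575880 = 0.710093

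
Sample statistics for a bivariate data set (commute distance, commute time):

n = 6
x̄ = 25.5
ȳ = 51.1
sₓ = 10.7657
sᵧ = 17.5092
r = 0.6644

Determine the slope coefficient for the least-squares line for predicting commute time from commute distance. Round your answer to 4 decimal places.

1.0806

b = r · sᵧ/sₓ = 0.6644 · 17.5092/10.7657 = 1.080572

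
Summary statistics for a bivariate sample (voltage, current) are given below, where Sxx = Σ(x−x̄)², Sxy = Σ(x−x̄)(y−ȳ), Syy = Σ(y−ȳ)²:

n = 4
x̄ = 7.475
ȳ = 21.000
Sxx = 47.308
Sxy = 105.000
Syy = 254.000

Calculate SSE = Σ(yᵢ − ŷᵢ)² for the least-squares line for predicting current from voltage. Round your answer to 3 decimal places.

20.953

b = Sxy/Sxx = 105/47.308 = 2.219498
SSE = Syy − b·Sxy = 254 − 2.219498·105 = 20.952735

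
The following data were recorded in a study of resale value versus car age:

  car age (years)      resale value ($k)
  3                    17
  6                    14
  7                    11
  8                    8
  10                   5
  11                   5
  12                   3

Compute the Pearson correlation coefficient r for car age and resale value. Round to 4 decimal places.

n = 7, Σx = 57, Σy = 63, Σxy = 417, Σx² = 523, Σy² = 729
Sxx = Σx² − (Σx)²/n = 523 − 464.142857 = 58.857143
Sxy = Σxy − (Σx)(Σy)/n = 417 − 513 = -96
Syy = Σy² − (Σy)²/n = 729 − 567 = 162
r = Sxy/√(Sxx·Syy) = -96/√(9534.857143) = -96/97.646593 = -0.983137

-0.9831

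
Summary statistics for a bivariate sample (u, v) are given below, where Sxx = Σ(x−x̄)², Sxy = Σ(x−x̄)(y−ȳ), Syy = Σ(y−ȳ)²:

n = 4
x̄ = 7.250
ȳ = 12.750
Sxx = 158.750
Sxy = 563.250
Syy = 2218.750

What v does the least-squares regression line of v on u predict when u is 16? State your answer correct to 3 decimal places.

43.795

b = Sxy/Sxx = 563.25/158.75 = 3.548031
a = ȳ − b·x̄ = 12.75 − 3.548031·7.25 = -12.973228
ŷ(16) = a + b·16 = -12.973228 + 3.548031·16 = 43.795276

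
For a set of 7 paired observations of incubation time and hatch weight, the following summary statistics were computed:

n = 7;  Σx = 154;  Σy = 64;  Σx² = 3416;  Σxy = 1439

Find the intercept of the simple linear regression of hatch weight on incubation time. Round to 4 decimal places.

Sxx = Σx² − (Σx)²/n = 3416 − 3388 = 28
Sxy = Σxy − (Σx)(Σy)/n = 1439 − 1408 = 31
b = Sxy/Sxx = 31/28 = 1.107143
a = ȳ − b·x̄ = 9.142857 − 1.107143·22 = -15.214286

-15.2143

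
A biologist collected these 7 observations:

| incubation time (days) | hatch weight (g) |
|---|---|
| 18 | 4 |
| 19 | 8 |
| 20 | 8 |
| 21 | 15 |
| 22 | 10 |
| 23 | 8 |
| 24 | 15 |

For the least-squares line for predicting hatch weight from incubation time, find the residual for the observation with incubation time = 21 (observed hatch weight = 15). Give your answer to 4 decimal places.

5.2857

n = 7, Σx = 147, Σy = 68, Σxy = 1463, Σx² = 3115
Sxx = Σx² − (Σx)²/n = 3115 − 3087 = 28
Sxy = Σxy − (Σx)(Σy)/n = 1463 − 1428 = 35
b = Sxy/Sxx = 35/28 = 1.25
a = ȳ − b·x̄ = 9.714286 − 1.25·21 = -16.535714
ŷ(21) = -16.535714 + 1.25·21 = 9.714286
residual = y − ŷ = 15 − 9.714286 = 5.285714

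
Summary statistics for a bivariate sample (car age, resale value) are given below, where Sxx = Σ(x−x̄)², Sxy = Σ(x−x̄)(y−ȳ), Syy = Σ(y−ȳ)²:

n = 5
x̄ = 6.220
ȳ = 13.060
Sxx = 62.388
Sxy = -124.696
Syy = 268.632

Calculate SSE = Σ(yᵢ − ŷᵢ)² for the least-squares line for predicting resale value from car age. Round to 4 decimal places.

b = Sxy/Sxx = -124.696/62.388 = -1.998718
SSE = Syy − b·Sxy = 268.632 − (-1.998718)·(-124.696) = 19.399897

19.3999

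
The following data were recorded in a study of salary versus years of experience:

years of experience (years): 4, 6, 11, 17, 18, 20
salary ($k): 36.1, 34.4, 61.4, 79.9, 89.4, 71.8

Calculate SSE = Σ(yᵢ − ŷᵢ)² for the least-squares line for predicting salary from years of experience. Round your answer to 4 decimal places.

374.2778

n = 6, Σx = 76, Σy = 373, Σxy = 5429.7, Σx² = 1186, Σy² = 25788.14
Sxx = Σx² − (Σx)²/n = 1186 − 962.666667 = 223.333333
Sxy = Σxy − (Σx)(Σy)/n = 5429.7 − 4724.666667 = 705.033333
Syy = Σy² − (Σy)²/n = 25788.14 − 23188.166667 = 2599.973333
b = Sxy/Sxx = 705.033333/223.333333 = 3.156866
SSE = Syy − b·Sxy = 2599.973333 − 3.156866·705.033333 = 374.277806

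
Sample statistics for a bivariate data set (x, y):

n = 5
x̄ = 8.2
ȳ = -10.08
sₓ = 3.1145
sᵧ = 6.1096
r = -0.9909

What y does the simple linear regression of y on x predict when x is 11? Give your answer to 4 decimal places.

-15.5227

b = r · sᵧ/sₓ = -0.9909 · 6.1096/3.1145 = -1.943812
a = ȳ − b·x̄ = -10.08 − (-1.943812)·8.2 = 5.859259
ŷ(11) = a + b·11 = 5.859259 + (-1.943812)·11 = -15.522674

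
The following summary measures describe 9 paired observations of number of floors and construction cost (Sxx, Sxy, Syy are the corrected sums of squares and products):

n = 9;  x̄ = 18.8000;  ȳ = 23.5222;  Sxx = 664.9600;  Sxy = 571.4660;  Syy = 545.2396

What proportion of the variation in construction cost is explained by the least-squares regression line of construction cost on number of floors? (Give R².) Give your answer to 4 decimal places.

R² = Sxy²/(Sxx·Syy) = (571.466)²/(664.96·545.2396) = 0.900737

0.9007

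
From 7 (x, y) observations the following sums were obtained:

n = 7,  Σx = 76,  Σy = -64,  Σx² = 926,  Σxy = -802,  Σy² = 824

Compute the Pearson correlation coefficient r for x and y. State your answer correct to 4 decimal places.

-0.6903

Sxx = Σx² − (Σx)²/n = 926 − 825.142857 = 100.857143
Sxy = Σxy − (Σx)(Σy)/n = -802 − (-694.857143) = -107.142857
Syy = Σy² − (Σy)²/n = 824 − 585.142857 = 238.857143
r = Sxy/√(Sxx·Syy) = -107.142857/√(24090.448980) = -107.142857/155.210982 = -0.690305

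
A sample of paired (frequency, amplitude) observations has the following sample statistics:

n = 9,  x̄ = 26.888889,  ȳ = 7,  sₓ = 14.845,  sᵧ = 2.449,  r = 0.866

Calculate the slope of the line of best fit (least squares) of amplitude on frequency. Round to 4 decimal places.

b = r · sᵧ/sₓ = 0.866 · 2.449/14.845 = 0.142865

0.1429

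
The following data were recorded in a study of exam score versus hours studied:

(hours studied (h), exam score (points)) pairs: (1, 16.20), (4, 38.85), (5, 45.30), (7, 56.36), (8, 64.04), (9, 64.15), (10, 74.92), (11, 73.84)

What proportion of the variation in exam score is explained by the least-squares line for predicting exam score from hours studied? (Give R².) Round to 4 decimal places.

n = 8, Σx = 55, Σy = 433.66, Σxy = 3443.73, Σx² = 457, Σy² = 26281.9982
Sxx = Σx² − (Σx)²/n = 457 − 378.125 = 78.875
Sxy = Σxy − (Σx)(Σy)/n = 3443.73 − 2981.4125 = 462.3175
Syy = Σy² − (Σy)²/n = 26281.9982 − 23507.62445 = 2774.37375
R² = Sxy²/(Sxx·Syy) = (462.3175)²/(78.875·2774.37375) = 0.976734

0.9767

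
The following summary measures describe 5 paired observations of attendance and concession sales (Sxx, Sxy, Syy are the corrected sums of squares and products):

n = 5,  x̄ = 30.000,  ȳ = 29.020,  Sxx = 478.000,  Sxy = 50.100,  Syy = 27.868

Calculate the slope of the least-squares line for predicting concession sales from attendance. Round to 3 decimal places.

0.105

b = Sxy/Sxx = 50.1/478 = 0.104812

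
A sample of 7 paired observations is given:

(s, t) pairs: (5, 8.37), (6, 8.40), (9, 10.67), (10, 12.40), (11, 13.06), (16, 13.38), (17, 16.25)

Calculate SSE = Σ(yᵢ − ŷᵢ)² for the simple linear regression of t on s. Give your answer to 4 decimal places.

5.5119

n = 7, Σx = 74, Σy = 82.53, Σxy = 946.27, Σx² = 908, Σy² = 1021.8763
Sxx = Σx² − (Σx)²/n = 908 − 782.285714 = 125.714286
Sxy = Σxy − (Σx)(Σy)/n = 946.27 − 872.46 = 73.81
Syy = Σy² − (Σy)²/n = 1021.8763 − 973.0287 = 48.8476
b = Sxy/Sxx = 73.81/125.714286 = 0.587125
SSE = Syy − b·Sxy = 48.8476 − 0.587125·73.81 = 5.511904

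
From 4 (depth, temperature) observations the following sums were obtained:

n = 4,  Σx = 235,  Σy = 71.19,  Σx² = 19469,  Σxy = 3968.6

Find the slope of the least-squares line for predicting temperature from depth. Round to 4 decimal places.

Sxx = Σx² − (Σx)²/n = 19469 − 13806.25 = 5662.75
Sxy = Σxy − (Σx)(Σy)/n = 3968.6 − 4182.4125 = -213.8125
b = Sxy/Sxx = -213.8125/5662.75 = -0.037758

-0.0378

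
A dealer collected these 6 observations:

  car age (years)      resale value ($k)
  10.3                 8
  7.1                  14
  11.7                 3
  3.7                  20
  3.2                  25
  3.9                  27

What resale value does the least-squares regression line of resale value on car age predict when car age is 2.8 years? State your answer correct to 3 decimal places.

n = 6, Σx = 39.9, Σy = 97, Σxy = 476.2, Σx² = 332.53
Sxx = Σx² − (Σx)²/n = 332.53 − 265.335 = 67.195
Sxy = Σxy − (Σx)(Σy)/n = 476.2 − 645.05 = -168.85
b = Sxy/Sxx = -168.85/67.195 = -2.512836
a = ȳ − b·x̄ = 16.166667 − (-2.512836)·6.65 = 32.877025
ŷ(2.8) = a + b·2.8 = 32.877025 + (-2.512836)·2.8 = 25.841084

25.841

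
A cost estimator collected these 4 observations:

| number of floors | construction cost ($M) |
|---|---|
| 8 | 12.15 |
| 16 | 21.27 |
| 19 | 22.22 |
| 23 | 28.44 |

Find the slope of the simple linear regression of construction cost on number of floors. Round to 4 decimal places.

n = 4, Σx = 66, Σy = 84.08, Σxy = 1513.82, Σx² = 1210
Sxx = Σx² − (Σx)²/n = 1210 − 1089 = 121
Sxy = Σxy − (Σx)(Σy)/n = 1513.82 − 1387.32 = 126.5
b = Sxy/Sxx = 126.5/121 = 1.045455

1.0455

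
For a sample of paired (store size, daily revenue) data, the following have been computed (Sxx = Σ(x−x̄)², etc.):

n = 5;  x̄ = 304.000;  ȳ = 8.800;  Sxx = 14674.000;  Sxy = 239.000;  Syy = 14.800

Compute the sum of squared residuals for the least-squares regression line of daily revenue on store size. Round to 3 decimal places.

b = Sxy/Sxx = 239/14674 = 0.016287
SSE = Syy − b·Sxy = 14.8 − 0.016287·239 = 10.907333

10.907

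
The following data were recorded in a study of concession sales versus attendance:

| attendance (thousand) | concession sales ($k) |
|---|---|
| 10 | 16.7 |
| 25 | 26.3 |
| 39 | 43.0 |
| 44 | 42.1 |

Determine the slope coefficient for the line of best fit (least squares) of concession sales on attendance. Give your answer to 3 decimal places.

n = 4, Σx = 118, Σy = 128.1, Σxy = 4353.9, Σx² = 4182
Sxx = Σx² − (Σx)²/n = 4182 − 3481 = 701
Sxy = Σxy − (Σx)(Σy)/n = 4353.9 − 3778.95 = 574.95
b = Sxy/Sxx = 574.95/701 = 0.820185

0.820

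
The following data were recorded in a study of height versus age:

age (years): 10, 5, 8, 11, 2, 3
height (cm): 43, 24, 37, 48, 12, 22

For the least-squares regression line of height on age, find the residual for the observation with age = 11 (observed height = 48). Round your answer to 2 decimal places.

0.49

n = 6, Σx = 39, Σy = 186, Σxy = 1464, Σx² = 323
Sxx = Σx² − (Σx)²/n = 323 − 253.5 = 69.5
Sxy = Σxy − (Σx)(Σy)/n = 1464 − 1209 = 255
b = Sxy/Sxx = 255/69.5 = 3.669065
a = ȳ − b·x̄ = 31 − 3.669065·6.5 = 7.151079
ŷ(11) = 7.151079 + 3.669065·11 = 47.510791
residual = y − ŷ = 48 − 47.510791 = 0.489209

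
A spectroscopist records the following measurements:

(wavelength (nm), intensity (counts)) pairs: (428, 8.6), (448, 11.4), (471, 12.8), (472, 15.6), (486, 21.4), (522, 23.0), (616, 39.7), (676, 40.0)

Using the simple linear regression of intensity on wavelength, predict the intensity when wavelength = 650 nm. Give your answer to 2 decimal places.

40.14

n = 8, Σx = 4119, Σy = 172.5, Σxy = 96081.6, Σx² = 2173625
Sxx = Σx² − (Σx)²/n = 2173625 − 2120770.125 = 52854.875
Sxy = Σxy − (Σx)(Σy)/n = 96081.6 − 88815.9375 = 7265.6625
b = Sxy/Sxx = 7265.6625/52854.875 = 0.137464
a = ȳ − b·x̄ = 21.5625 − 0.137464·514.875 = -49.214471
ŷ(650) = a + b·650 = -49.214471 + 0.137464·650 = 40.137374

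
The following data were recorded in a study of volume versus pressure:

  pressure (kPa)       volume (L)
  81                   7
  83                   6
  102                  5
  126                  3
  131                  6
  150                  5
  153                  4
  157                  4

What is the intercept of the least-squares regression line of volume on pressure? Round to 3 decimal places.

8.430

n = 8, Σx = 983, Σy = 40, Σxy = 4729, Σx² = 127449
Sxx = Σx² − (Σx)²/n = 127449 − 120786.125 = 6662.875
Sxy = Σxy − (Σx)(Σy)/n = 4729 − 4915 = -186
b = Sxy/Sxx = -186/6662.875 = -0.027916
a = ȳ − b·x̄ = 5 − (-0.027916)·122.875 = 8.430163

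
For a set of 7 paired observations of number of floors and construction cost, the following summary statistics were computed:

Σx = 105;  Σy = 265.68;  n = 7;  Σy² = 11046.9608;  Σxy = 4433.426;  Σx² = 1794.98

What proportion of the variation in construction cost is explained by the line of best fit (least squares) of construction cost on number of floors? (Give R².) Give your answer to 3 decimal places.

Sxx = Σx² − (Σx)²/n = 1794.98 − 1575 = 219.98
Sxy = Σxy − (Σx)(Σy)/n = 4433.426 − 3985.2 = 448.226
Syy = Σy² − (Σy)²/n = 11046.9608 − 10083.694629 = 963.266171
R² = Sxy²/(Sxx·Syy) = (448.226)²/(219.98·963.266171) = 0.948123

0.948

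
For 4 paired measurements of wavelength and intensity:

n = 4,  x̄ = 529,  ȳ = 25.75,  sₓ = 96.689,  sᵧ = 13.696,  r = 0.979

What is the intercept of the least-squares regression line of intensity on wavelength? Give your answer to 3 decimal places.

b = r · sᵧ/sₓ = 0.979 · 13.696/96.689 = 0.138675
a = ȳ − b·x̄ = 25.75 − 0.138675·529 = -47.609277

-47.609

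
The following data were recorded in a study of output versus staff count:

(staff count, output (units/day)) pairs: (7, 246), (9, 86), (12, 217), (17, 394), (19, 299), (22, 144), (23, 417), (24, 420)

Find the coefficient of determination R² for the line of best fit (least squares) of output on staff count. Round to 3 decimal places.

0.331

n = 8, Σx = 133, Σy = 2223, Σxy = 40318, Σx² = 2513, Σy² = 730663
Sxx = Σx² − (Σx)²/n = 2513 − 2211.125 = 301.875
Sxy = Σxy − (Σx)(Σy)/n = 40318 − 36957.375 = 3360.625
Syy = Σy² − (Σy)²/n = 730663 − 617716.125 = 112946.875
R² = Sxy²/(Sxx·Syy) = (3360.625)²/(301.875·112946.875) = 0.331237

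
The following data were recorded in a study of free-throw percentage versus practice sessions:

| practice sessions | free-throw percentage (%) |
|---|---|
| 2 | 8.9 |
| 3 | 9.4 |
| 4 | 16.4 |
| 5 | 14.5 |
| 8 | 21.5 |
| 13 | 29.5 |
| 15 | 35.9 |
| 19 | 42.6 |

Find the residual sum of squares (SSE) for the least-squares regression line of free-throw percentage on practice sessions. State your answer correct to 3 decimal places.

n = 8, Σx = 69, Σy = 178.7, Σxy = 2087.5, Σx² = 873, Σy² = 5082.85
Sxx = Σx² − (Σx)²/n = 873 − 595.125 = 277.875
Sxy = Σxy − (Σx)(Σy)/n = 2087.5 − 1541.2875 = 546.2125
Syy = Σy² − (Σy)²/n = 5082.85 − 3991.71125 = 1091.13875
b = Sxy/Sxx = 546.2125/277.875 = 1.965677
SSE = Syy − b·Sxy = 1091.13875 − 1.965677·546.2125 = 17.461395

17.461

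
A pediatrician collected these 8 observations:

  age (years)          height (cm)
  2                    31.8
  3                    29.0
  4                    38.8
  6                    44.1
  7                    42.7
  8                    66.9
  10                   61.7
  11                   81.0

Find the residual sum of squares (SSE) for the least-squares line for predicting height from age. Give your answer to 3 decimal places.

329.459

n = 8, Σx = 51, Σy = 396, Σxy = 2912.5, Σx² = 399, Σy² = 21969.28
Sxx = Σx² − (Σx)²/n = 399 − 325.125 = 73.875
Sxy = Σxy − (Σx)(Σy)/n = 2912.5 − 2524.5 = 388
Syy = Σy² − (Σy)²/n = 21969.28 − 19602 = 2367.28
b = Sxy/Sxx = 388/73.875 = 5.252115
SSE = Syy − b·Sxy = 2367.28 − 5.252115·388 = 329.459357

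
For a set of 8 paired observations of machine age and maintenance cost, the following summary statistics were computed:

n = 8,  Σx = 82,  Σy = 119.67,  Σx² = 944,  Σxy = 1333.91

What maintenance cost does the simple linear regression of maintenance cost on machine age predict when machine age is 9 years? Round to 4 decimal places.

13.6629

Sxx = Σx² − (Σx)²/n = 944 − 840.5 = 103.5
Sxy = Σxy − (Σx)(Σy)/n = 1333.91 − 1226.6175 = 107.2925
b = Sxy/Sxx = 107.2925/103.5 = 1.036643
a = ȳ − b·x̄ = 14.95875 − 1.036643·10.25 = 4.333164
ŷ(9) = a + b·9 = 4.333164 + 1.036643·9 = 13.662947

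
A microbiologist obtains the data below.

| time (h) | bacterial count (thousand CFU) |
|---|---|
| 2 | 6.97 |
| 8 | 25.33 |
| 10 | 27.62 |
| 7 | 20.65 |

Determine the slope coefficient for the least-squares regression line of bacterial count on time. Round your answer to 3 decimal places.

2.690

n = 4, Σx = 27, Σy = 80.57, Σxy = 637.33, Σx² = 217
Sxx = Σx² − (Σx)²/n = 217 − 182.25 = 34.75
Sxy = Σxy − (Σx)(Σy)/n = 637.33 − 543.8475 = 93.4825
b = Sxy/Sxx = 93.4825/34.75 = 2.690144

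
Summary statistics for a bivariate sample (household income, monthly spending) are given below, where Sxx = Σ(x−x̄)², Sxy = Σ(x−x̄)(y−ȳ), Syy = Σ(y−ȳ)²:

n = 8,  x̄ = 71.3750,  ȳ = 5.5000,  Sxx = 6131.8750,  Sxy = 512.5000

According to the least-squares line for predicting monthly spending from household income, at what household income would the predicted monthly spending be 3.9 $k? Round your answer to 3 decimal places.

b = Sxy/Sxx = 512.5/6131.875 = 0.083580
a = ȳ − b·x̄ = 5.5 − 0.083580·71.375 = -0.465498
Set a + b·x = 3.9: x = (3.9 − (-0.465498)) / 0.083580 = 52.231585

52.232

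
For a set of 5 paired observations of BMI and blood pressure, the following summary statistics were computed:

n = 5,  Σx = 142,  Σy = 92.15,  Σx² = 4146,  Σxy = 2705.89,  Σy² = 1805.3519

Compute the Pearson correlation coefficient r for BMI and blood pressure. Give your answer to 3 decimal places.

Sxx = Σx² − (Σx)²/n = 4146 − 4032.8 = 113.2
Sxy = Σxy − (Σx)(Σy)/n = 2705.89 − 2617.06 = 88.83
Syy = Σy² − (Σy)²/n = 1805.3519 − 1698.3245 = 107.0274
r = Sxy/√(Sxx·Syy) = 88.83/√(12115.50168) = 88.83/110.070440 = 0.807029

0.807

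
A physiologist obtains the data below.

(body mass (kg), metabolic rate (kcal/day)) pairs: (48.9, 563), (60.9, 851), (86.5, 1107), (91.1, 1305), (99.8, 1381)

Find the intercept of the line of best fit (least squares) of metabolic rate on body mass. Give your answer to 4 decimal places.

-151.0650

n = 5, Σx = 387.2, Σy = 5207, Σxy = 431821.4, Σx² = 31841.52
Sxx = Σx² − (Σx)²/n = 31841.52 − 29984.768 = 1856.752
Sxy = Σxy − (Σx)(Σy)/n = 431821.4 − 403230.08 = 28591.32
b = Sxy/Sxx = 28591.32/1856.752 = 15.398567
a = ȳ − b·x̄ = 1041.4 − 15.398567·77.44 = -151.065025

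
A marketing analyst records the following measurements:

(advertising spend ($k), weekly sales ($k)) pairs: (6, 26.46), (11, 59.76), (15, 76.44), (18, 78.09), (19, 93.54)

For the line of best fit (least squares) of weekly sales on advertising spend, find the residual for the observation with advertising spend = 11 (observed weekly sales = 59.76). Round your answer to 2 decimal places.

5.89

n = 5, Σx = 69, Σy = 334.29, Σxy = 5145.6, Σx² = 1067
Sxx = Σx² − (Σx)²/n = 1067 − 952.2 = 114.8
Sxy = Σxy − (Σx)(Σy)/n = 5145.6 − 4613.202 = 532.398
b = Sxy/Sxx = 532.398/114.8 = 4.637613
a = ȳ − b·x̄ = 66.858 − 4.637613·13.8 = 2.858937
ŷ(11) = 2.858937 + 4.637613·11 = 53.872683
residual = y − ŷ = 59.76 − 53.872683 = 5.887317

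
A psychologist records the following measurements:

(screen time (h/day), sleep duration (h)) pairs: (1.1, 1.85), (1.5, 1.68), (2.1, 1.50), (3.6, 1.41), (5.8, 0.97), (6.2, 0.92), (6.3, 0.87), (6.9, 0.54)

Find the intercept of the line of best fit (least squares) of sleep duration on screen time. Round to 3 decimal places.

2.001

n = 8, Σx = 33.5, Σy = 9.74, Σxy = 33.318, Σx² = 180.21
Sxx = Σx² − (Σx)²/n = 180.21 − 140.28125 = 39.92875
Sxy = Σxy − (Σx)(Σy)/n = 33.318 − 40.78625 = -7.46825
b = Sxy/Sxx = -7.46825/39.92875 = -0.187039
a = ȳ − b·x̄ = 1.2175 − (-0.187039)·4.1875 = 2.000728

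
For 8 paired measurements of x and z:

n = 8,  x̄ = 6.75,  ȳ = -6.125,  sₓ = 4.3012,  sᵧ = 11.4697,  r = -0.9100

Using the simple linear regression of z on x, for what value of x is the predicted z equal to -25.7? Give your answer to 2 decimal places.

b = r · sᵧ/sₓ = -0.91 · 11.4697/4.3012 = -2.426631
a = ȳ − b·x̄ = -6.125 − (-2.426631)·6.75 = 10.254762
Set a + b·x = -25.7: x = (-25.7 − 10.254762) / (-2.426631) = 14.816738

14.82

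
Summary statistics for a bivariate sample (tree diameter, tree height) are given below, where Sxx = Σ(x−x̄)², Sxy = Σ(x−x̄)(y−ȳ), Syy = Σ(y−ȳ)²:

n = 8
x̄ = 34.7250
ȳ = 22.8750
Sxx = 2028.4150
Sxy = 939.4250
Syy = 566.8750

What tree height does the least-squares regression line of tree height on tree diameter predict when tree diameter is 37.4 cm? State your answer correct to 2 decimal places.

24.11

b = Sxy/Sxx = 939.425/2028.415 = 0.463133
a = ȳ − b·x̄ = 22.875 − 0.463133·34.725 = 6.792722
ŷ(37.4) = a + b·37.4 = 6.792722 + 0.463133·37.4 = 24.113880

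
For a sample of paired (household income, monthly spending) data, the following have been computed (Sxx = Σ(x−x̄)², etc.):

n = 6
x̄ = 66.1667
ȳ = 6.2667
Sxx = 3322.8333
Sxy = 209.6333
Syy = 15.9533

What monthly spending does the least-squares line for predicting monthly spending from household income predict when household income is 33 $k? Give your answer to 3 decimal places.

4.174

b = Sxy/Sxx = 209.6333/3322.8333 = 0.063089
a = ȳ − b·x̄ = 6.2667 − 0.063089·66.1667 = 2.092328
ŷ(33) = a + b·33 = 2.092328 + 0.063089·33 = 4.174255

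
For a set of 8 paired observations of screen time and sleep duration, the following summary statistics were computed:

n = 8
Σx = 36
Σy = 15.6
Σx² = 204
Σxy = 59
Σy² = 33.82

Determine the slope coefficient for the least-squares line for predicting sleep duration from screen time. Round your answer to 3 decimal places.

Sxx = Σx² − (Σx)²/n = 204 − 162 = 42
Sxy = Σxy − (Σx)(Σy)/n = 59 − 70.2 = -11.2
b = Sxy/Sxx = -11.2/42 = -0.266667

-0.267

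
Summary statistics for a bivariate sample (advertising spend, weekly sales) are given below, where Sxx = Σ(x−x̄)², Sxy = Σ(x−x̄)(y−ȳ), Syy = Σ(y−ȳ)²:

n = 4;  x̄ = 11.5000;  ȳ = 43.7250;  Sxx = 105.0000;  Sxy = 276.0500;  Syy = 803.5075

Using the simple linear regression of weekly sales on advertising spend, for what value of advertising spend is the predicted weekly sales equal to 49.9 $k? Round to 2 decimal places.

b = Sxy/Sxx = 276.05/105 = 2.629048
a = ȳ − b·x̄ = 43.725 − 2.629048·11.5 = 13.490952
Set a + b·x = 49.9: x = (49.9 − 13.490952) / 2.629048 = 13.848759

13.85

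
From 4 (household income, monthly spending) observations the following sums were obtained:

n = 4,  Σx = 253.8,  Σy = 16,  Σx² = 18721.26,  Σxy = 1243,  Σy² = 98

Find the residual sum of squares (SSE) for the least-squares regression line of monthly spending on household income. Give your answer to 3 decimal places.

14.176

Sxx = Σx² − (Σx)²/n = 18721.26 − 16103.61 = 2617.65
Sxy = Σxy − (Σx)(Σy)/n = 1243 − 1015.2 = 227.8
Syy = Σy² − (Σy)²/n = 98 − 64 = 34
b = Sxy/Sxx = 227.8/2617.65 = 0.087025
SSE = Syy − b·Sxy = 34 − 0.087025·227.8 = 14.175791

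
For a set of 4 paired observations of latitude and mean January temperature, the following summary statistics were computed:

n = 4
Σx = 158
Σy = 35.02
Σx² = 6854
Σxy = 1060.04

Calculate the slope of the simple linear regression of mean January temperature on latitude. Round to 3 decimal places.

Sxx = Σx² − (Σx)²/n = 6854 − 6241 = 613
Sxy = Σxy − (Σx)(Σy)/n = 1060.04 − 1383.29 = -323.25
b = Sxy/Sxx = -323.25/613 = -0.527325

-0.527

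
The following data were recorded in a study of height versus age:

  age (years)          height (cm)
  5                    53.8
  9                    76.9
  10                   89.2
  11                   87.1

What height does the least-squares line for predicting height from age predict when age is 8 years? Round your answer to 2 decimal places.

72.23

n = 4, Σx = 35, Σy = 307, Σxy = 2811.2, Σx² = 327
Sxx = Σx² − (Σx)²/n = 327 − 306.25 = 20.75
Sxy = Σxy − (Σx)(Σy)/n = 2811.2 − 2686.25 = 124.95
b = Sxy/Sxx = 124.95/20.75 = 6.021687
a = ȳ − b·x̄ = 76.75 − 6.021687·8.75 = 24.060241
ŷ(8) = a + b·8 = 24.060241 + 6.021687·8 = 72.233735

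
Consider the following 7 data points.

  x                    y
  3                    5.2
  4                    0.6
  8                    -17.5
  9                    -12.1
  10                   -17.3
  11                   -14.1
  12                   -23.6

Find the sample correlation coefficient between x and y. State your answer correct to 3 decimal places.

n = 7, Σx = 57, Σy = -78.8, Σxy = -842.2, Σx² = 535, Σy² = 1535.12
Sxx = Σx² − (Σx)²/n = 535 − 464.142857 = 70.857143
Sxy = Σxy − (Σx)(Σy)/n = -842.2 − (-641.657143) = -200.542857
Syy = Σy² − (Σy)²/n = 1535.12 − 887.062857 = 648.057143
r = Sxy/√(Sxx·Syy) = -200.542857/√(45919.477551) = -200.542857/214.288305 = -0.935855

-0.936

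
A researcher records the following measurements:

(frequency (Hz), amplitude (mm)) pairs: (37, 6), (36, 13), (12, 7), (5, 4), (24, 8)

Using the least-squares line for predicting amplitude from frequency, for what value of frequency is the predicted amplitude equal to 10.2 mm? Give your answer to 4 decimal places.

40.4261

n = 5, Σx = 114, Σy = 38, Σxy = 986, Σx² = 3410
Sxx = Σx² − (Σx)²/n = 3410 − 2599.2 = 810.8
Sxy = Σxy − (Σx)(Σy)/n = 986 − 866.4 = 119.6
b = Sxy/Sxx = 119.6/810.8 = 0.147509
a = ȳ − b·x̄ = 7.6 − 0.147509·22.8 = 4.236803
Set a + b·x = 10.2: x = (10.2 − 4.236803) / 0.147509 = 40.426087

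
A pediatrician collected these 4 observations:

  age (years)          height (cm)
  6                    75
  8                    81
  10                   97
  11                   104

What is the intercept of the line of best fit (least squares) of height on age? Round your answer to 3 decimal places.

36.898

n = 4, Σx = 35, Σy = 357, Σxy = 3212, Σx² = 321
Sxx = Σx² − (Σx)²/n = 321 − 306.25 = 14.75
Sxy = Σxy − (Σx)(Σy)/n = 3212 − 3123.75 = 88.25
b = Sxy/Sxx = 88.25/14.75 = 5.983051
a = ȳ − b·x̄ = 89.25 − 5.983051·8.75 = 36.898305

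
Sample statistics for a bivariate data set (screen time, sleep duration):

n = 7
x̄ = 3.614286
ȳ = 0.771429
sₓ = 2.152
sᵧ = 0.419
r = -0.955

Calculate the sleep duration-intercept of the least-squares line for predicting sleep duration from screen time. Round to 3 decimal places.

b = r · sᵧ/sₓ = -0.955 · 0.419/2.152 = -0.185941
a = ȳ − b·x̄ = 0.771429 − (-0.185941)·3.614286 = 1.443473

1.443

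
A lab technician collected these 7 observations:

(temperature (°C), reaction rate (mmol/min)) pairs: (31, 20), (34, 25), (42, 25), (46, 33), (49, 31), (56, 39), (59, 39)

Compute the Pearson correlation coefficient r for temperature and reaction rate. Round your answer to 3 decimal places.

n = 7, Σx = 317, Σy = 212, Σxy = 10042, Σx² = 15015, Σy² = 6742
Sxx = Σx² − (Σx)²/n = 15015 − 14355.571429 = 659.428571
Sxy = Σxy − (Σx)(Σy)/n = 10042 − 9600.571429 = 441.428571
Syy = Σy² − (Σy)²/n = 6742 − 6420.571429 = 321.428571
r = Sxy/√(Sxx·Syy) = 441.428571/√(211959.183673) = 441.428571/460.390251 = 0.958814

0.959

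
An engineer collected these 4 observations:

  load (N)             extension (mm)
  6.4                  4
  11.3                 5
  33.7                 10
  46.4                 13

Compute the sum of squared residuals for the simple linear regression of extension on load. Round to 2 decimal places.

0.02

n = 4, Σx = 97.8, Σy = 32, Σxy = 1022.3, Σx² = 3457.3, Σy² = 310
Sxx = Σx² − (Σx)²/n = 3457.3 − 2391.21 = 1066.09
Sxy = Σxy − (Σx)(Σy)/n = 1022.3 − 782.4 = 239.9
Syy = Σy² − (Σy)²/n = 310 − 256 = 54
b = Sxy/Sxx = 239.9/1066.09 = 0.225028
SSE = Syy − b·Sxy = 54 − 0.225028·239.9 = 0.015805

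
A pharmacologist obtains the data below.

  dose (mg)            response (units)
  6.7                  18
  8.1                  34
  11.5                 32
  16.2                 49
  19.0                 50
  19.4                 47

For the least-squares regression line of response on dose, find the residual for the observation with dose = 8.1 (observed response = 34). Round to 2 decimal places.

n = 6, Σx = 80.9, Σy = 230, Σxy = 3419.6, Σx² = 1242.55
Sxx = Σx² − (Σx)²/n = 1242.55 − 1090.801667 = 151.748333
Sxy = Σxy − (Σx)(Σy)/n = 3419.6 − 3101.166667 = 318.433333
b = Sxy/Sxx = 318.433333/151.748333 = 2.098431
a = ȳ − b·x̄ = 38.333333 − 2.098431·13.483333 = 10.039495
ŷ(8.1) = 10.039495 + 2.098431·8.1 = 27.036782
residual = y − ŷ = 34 − 27.036782 = 6.963218

6.96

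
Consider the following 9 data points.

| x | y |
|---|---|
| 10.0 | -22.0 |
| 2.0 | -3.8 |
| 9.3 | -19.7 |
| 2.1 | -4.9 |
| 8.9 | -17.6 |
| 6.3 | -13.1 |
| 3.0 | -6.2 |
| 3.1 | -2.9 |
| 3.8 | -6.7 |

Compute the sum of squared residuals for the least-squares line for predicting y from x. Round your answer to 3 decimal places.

n = 9, Σx = 48.5, Σy = -96.9, Σxy = -713.32, Σx² = 346.85, Σy² = 1483.65
Sxx = Σx² − (Σx)²/n = 346.85 − 261.361111 = 85.488889
Sxy = Σxy − (Σx)(Σy)/n = -713.32 − (-522.183333) = -191.136667
Syy = Σy² − (Σy)²/n = 1483.65 − 1043.29 = 440.36
b = Sxy/Sxx = -191.136667/85.488889 = -2.235807
SSE = Syy − b·Sxy = 440.36 − (-2.235807)·(-191.136667) = 13.015279

13.015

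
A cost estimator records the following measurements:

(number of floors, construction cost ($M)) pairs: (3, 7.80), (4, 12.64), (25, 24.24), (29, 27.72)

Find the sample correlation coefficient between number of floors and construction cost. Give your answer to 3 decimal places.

0.983

n = 4, Σx = 61, Σy = 72.4, Σxy = 1483.84, Σx² = 1491, Σy² = 1576.5856
Sxx = Σx² − (Σx)²/n = 1491 − 930.25 = 560.75
Sxy = Σxy − (Σx)(Σy)/n = 1483.84 − 1104.1 = 379.74
Syy = Σy² − (Σy)²/n = 1576.5856 − 1310.44 = 266.1456
r = Sxy/√(Sxx·Syy) = 379.74/√(149241.1452) = 379.74/386.317415 = 0.982974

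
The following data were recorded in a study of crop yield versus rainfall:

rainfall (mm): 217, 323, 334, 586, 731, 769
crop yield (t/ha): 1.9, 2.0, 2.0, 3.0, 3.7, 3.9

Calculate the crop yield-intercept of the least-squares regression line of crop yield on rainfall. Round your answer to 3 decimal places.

0.848

n = 6, Σx = 2960, Σy = 16.5, Σxy = 9188.1, Σx² = 1732092
Sxx = Σx² − (Σx)²/n = 1732092 − 1460266.666667 = 271825.333333
Sxy = Σxy − (Σx)(Σy)/n = 9188.1 − 8140 = 1048.1
b = Sxy/Sxx = 1048.1/271825.333333 = 0.003856
a = ȳ − b·x̄ = 2.75 − 0.003856·493.333333 = 0.847813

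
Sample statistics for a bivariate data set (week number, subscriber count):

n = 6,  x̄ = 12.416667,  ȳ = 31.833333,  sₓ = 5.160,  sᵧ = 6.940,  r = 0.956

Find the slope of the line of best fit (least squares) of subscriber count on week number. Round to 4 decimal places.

b = r · sᵧ/sₓ = 0.956 · 6.94/5.16 = 1.285783

1.2858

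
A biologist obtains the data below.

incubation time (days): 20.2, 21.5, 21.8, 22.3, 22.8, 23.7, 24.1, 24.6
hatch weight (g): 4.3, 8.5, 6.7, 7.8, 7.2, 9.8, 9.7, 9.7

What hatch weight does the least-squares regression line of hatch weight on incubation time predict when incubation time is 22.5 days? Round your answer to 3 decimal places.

7.821

n = 8, Σx = 181, Σy = 63.7, Σxy = 1458.42, Σx² = 4110.32
Sxx = Σx² − (Σx)²/n = 4110.32 − 4095.125 = 15.195
Sxy = Σxy − (Σx)(Σy)/n = 1458.42 − 1441.2125 = 17.2075
b = Sxy/Sxx = 17.2075/15.195 = 1.132445
a = ȳ − b·x̄ = 7.9625 − 1.132445·22.625 = -17.659065
ŷ(22.5) = a + b·22.5 = -17.659065 + 1.132445·22.5 = 7.820944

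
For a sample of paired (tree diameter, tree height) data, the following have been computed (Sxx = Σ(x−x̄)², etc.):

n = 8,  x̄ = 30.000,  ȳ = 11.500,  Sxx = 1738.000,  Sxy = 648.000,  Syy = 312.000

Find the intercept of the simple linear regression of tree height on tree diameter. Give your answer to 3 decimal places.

b = Sxy/Sxx = 648/1738 = 0.372842
a = ȳ − b·x̄ = 11.5 − 0.372842·30 = 0.314730

0.315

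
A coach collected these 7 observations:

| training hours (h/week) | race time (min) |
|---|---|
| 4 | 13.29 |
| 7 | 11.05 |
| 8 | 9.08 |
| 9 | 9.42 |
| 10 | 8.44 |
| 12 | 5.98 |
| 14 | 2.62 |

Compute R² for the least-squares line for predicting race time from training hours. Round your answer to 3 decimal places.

0.959

n = 7, Σx = 64, Σy = 59.88, Σxy = 480.77, Σx² = 650, Σy² = 583.7678
Sxx = Σx² − (Σx)²/n = 650 − 585.142857 = 64.857143
Sxy = Σxy − (Σx)(Σy)/n = 480.77 − 547.474286 = -66.704286
Syy = Σy² − (Σy)²/n = 583.7678 − 512.230629 = 71.537171
R² = Sxy²/(Sxx·Syy) = (-66.704286)²/(64.857143·71.537171) = 0.958998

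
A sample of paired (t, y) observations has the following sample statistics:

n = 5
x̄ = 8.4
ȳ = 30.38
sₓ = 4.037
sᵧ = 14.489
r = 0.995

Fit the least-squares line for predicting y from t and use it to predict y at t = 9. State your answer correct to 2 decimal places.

32.52

b = r · sᵧ/sₓ = 0.995 · 14.489/4.037 = 3.571106
a = ȳ − b·x̄ = 30.38 − 3.571106·8.4 = 0.382709
ŷ(9) = a + b·9 = 0.382709 + 3.571106·9 = 32.522664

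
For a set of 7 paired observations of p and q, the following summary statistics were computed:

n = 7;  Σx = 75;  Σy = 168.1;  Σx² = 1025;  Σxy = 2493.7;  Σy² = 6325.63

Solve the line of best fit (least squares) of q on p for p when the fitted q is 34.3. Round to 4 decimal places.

Sxx = Σx² − (Σx)²/n = 1025 − 803.571429 = 221.428571
Sxy = Σxy − (Σx)(Σy)/n = 2493.7 − 1801.071429 = 692.628571
b = Sxy/Sxx = 692.628571/221.428571 = 3.128
a = ȳ − b·x̄ = 24.014286 − 3.128·10.714286 = -9.5
Set a + b·x = 34.3: x = (34.3 − (-9.5)) / 3.128 = 14.002558

14.0026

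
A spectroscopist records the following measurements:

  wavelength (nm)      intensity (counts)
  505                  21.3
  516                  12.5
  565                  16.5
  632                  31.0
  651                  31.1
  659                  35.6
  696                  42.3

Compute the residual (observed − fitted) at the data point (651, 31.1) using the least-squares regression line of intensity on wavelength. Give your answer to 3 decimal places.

n = 7, Σx = 4224, Σy = 190.3, Σxy = 119268.3, Σx² = 2582428
Sxx = Σx² − (Σx)²/n = 2582428 − 2548882.285714 = 33545.714286
Sxy = Σxy − (Σx)(Σy)/n = 119268.3 − 114832.457143 = 4435.842857
b = Sxy/Sxx = 4435.842857/33545.714286 = 0.132233
a = ȳ − b·x̄ = 27.185714 − 0.132233·603.428571 = -52.607320
ŷ(651) = -52.607320 + 0.132233·651 = 33.476216
residual = y − ŷ = 31.1 − 33.476216 = -2.376216

-2.376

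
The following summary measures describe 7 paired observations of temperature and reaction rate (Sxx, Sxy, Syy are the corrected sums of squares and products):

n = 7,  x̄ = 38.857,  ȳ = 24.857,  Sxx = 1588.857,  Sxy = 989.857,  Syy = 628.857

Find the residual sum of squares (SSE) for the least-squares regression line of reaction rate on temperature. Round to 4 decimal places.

b = Sxy/Sxx = 989.857/1588.857 = 0.622999
SSE = Syy − b·Sxy = 628.857 − 0.622999·989.857 = 12.176657

12.1767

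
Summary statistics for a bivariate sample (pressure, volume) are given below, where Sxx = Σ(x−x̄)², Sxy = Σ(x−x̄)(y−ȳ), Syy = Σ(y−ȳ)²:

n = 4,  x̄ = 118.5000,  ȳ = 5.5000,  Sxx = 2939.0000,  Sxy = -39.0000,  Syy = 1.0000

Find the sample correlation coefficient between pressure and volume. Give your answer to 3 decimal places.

r = Sxy/√(Sxx·Syy) = -39/√(2939) = -39/54.212545 = -0.719391

-0.719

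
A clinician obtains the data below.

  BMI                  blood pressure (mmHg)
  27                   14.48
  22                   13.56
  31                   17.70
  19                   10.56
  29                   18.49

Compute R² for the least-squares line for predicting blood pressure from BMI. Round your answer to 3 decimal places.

n = 5, Σx = 128, Σy = 74.79, Σxy = 1974.83, Σx² = 3376, Σy² = 1160.2277
Sxx = Σx² − (Σx)²/n = 3376 − 3276.8 = 99.2
Sxy = Σxy − (Σx)(Σy)/n = 1974.83 − 1914.624 = 60.206
Syy = Σy² − (Σy)²/n = 1160.2277 − 1118.70882 = 41.51888
R² = Sxy²/(Sxx·Syy) = (60.206)²/(99.2·41.51888) = 0.880080

0.880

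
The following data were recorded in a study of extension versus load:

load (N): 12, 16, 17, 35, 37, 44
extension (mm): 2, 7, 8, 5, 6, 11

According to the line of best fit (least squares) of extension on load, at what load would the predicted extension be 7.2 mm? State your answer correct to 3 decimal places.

n = 6, Σx = 161, Σy = 39, Σxy = 1153, Σx² = 5219
Sxx = Σx² − (Σx)²/n = 5219 − 4320.166667 = 898.833333
Sxy = Σxy − (Σx)(Σy)/n = 1153 − 1046.5 = 106.5
b = Sxy/Sxx = 106.5/898.833333 = 0.118487
a = ȳ − b·x̄ = 6.5 − 0.118487·26.833333 = 3.320601
Set a + b·x = 7.2: x = (7.2 − 3.320601) / 0.118487 = 32.741158

32.741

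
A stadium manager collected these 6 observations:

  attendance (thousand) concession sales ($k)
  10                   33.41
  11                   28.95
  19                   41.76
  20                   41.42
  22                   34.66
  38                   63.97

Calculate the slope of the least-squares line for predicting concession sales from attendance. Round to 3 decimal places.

n = 6, Σx = 120, Σy = 244.17, Σxy = 5467.77, Σx² = 2910
Sxx = Σx² − (Σx)²/n = 2910 − 2400 = 510
Sxy = Σxy − (Σx)(Σy)/n = 5467.77 − 4883.4 = 584.37
b = Sxy/Sxx = 584.37/510 = 1.145824

1.146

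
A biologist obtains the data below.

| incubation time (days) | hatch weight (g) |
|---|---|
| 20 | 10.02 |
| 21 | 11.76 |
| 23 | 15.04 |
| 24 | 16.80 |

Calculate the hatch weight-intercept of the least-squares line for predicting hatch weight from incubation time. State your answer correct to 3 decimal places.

-23.643

n = 4, Σx = 88, Σy = 53.62, Σxy = 1196.48, Σx² = 1946
Sxx = Σx² − (Σx)²/n = 1946 − 1936 = 10
Sxy = Σxy − (Σx)(Σy)/n = 1196.48 − 1179.64 = 16.84
b = Sxy/Sxx = 16.84/10 = 1.684
a = ȳ − b·x̄ = 13.405 − 1.684·22 = -23.643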